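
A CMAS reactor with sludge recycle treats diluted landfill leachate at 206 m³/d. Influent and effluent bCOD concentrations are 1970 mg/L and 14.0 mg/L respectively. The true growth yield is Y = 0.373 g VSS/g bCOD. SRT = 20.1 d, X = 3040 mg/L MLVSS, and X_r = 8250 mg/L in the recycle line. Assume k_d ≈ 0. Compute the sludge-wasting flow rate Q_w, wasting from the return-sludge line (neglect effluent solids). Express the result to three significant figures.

V·X = Y·Q·ΔS·θ_c gives V = 0.373 × 206 × (1970 − 14.0) × 20.1 / 3040 = 993.7 m³.
Wasting from the return line (neglecting effluent solids): Q_w = V·X / (θ_c·X_r) = 993.7 × 3040 / (20.1 × 8250) = 18.22 m³/d.

Q_w ≈ 18.2 m³/d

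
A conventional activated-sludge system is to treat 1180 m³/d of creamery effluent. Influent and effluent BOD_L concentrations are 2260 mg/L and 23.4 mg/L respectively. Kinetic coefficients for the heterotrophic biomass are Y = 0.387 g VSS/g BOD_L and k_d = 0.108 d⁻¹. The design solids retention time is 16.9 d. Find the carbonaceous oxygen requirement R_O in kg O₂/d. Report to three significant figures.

R_O ≈ 2130 kg O₂/d

Correct the yield for decay: Y_obs = Y/(1 + k_d θ_c) = 0.387 / (1 + 0.108 × 16.9) = 0.387 / 2.825 = 0.1370.
Substrate removed = Q·(S₀ − S) = 1180 m³/d × (2260 − 23.4) g/m³ = 2.64×10^6 g/d = 2639 kg/d.
P_X = Y_obs·Q·(S₀ − S) = 0.1370 × 2639 = 361.5 kg VSS/d.
R_O = Q·ΔS − 1.42 P_X = 2639 − 513.4 = 2126 kg O₂/d.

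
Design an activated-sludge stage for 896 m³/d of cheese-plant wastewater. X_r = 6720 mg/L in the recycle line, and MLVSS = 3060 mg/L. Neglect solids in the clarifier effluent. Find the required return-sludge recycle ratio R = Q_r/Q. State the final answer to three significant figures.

R ≈ 0.836

Mass balance around the secondary clarifier (neglecting effluent solids): R = X / (X_r − X) = 3060 / (6720 − 3060) = 0.8361.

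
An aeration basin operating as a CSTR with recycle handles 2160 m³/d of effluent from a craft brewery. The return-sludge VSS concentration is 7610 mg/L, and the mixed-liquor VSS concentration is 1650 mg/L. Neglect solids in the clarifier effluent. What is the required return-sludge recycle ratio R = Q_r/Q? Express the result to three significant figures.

Solids balance on the clarifier gives (1+R)X = R·X_r, so R = X/(X_r − X) = 1650 / (7610 − 1650) = 0.2768.

R ≈ 0.277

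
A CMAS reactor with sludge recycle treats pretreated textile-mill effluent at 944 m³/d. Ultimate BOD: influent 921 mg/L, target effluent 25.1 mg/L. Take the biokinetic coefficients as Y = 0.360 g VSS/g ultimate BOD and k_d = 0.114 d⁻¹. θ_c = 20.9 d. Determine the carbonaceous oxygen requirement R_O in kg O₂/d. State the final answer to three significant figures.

R_O ≈ 718 kg O₂/d

The observed yield is Y_obs = Y/(1 + k_d·θ_c) = 0.360 / (1 + 0.114 × 20.9) = 0.360 / 3.383 = 0.1064 g VSS per g ultimate BOD removed.
Mass of ultimate BOD removed per day: Q(S₀ − S) = 944 × 895.9 g/m³ = 845.7 kg/d.
Net sludge production P_X = 0.1064 × 845.7 = 90.01 kg VSS/d.
Carbonaceous O₂ demand = substrate oxidised − cell-mass equivalent = 845.7 − 1.42 × 90.01 = 717.9 kg O₂/d.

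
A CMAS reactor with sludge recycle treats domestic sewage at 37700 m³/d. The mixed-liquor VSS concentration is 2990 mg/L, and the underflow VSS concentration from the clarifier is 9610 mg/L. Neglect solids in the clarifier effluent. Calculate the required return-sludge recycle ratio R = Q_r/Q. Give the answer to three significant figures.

R ≈ 0.452

R = Q_r/Q = X/(X_r − X) = 2990 / (9610 − 2990) = 0.4517.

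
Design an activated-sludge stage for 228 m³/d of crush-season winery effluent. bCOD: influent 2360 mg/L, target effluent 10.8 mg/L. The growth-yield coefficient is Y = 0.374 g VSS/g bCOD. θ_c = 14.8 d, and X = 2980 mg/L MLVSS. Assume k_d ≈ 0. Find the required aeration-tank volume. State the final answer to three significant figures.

Biomass mass balance (decay neglected): V·X = Y·Q·(S₀ − S)·θ_c, so V = 0.374 × 228 × (2360 − 10.8) × 14.8 / 2980 = 994.9 m³.

V ≈ 995 m³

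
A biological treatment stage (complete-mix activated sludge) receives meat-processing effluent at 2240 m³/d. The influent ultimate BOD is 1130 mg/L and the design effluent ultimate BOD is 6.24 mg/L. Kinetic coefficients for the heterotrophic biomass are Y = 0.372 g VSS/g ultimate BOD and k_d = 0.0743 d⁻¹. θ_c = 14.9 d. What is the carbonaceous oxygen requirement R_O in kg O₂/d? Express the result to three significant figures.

R_O ≈ 1890 kg O₂/d

Observed yield with endogenous decay: Y_obs = Y / (1 + k_d·θ_c) = 0.372 / (1 + 0.0743 × 14.9) = 0.372 / 2.107 = 0.1765 g VSS/g ultimate BOD.
ΔS = 1130 − 6.24 = 1124 mg/L, so the substrate removal rate is 2240 × 1124/1000 = 2517 kg ultimate BOD/d.
Net sludge production P_X = 0.1765 × 2517 = 444.4 kg VSS/d.
Carbonaceous O₂ demand = substrate oxidised − cell-mass equivalent = 2517 − 1.42 × 444.4 = 1886 kg O₂/d.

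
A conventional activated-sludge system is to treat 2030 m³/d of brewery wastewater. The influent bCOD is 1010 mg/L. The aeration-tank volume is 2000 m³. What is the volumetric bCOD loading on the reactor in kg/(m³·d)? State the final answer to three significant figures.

L_v ≈ 1.03 kg bCOD/(m³·d)

Applied bCOD load per unit volume = Q·S₀/V = (2030 × 1010/1000)/2000 = 1.025 kg bCOD·m⁻³·d⁻¹.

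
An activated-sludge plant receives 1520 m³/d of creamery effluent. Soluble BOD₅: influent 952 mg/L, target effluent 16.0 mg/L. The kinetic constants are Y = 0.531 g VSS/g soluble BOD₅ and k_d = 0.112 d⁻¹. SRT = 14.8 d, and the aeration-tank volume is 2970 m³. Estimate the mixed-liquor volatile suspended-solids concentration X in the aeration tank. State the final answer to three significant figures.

From V·X·(1 + k_d·θ_c) = Y·Q·(S₀ − S)·θ_c: X = 0.531 × 1520 × (952 − 16.0) × 14.8 / [2970 × (1 + 0.112 × 14.8)] = 1417 mg/L.

X ≈ 1420 mg/L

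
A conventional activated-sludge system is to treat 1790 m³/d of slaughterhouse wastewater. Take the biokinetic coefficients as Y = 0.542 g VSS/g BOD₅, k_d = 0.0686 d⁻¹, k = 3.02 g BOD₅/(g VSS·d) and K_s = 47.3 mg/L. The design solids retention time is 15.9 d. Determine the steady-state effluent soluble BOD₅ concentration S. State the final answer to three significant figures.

For a completely mixed reactor with recycle the Lawrence–McCarty relation gives S = K_s·(1 + k_d·θ_c) / [θ_c·(Y·k − k_d) − 1] = 47.3 × (1 + 0.0686 × 15.9) / [15.9 × (0.542 × 3.02 − 0.0686) − 1] = 98.89 / 23.94 = 4.132 mg/L.

S ≈ 4.13 mg/L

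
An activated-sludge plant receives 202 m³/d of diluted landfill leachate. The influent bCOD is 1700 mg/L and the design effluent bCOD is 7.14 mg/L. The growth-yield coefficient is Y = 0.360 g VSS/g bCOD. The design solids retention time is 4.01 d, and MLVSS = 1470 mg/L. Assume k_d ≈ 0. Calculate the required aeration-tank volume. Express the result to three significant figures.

V·X = Y·Q·ΔS·θ_c gives V = 0.360 × 202 × (1700 − 7.14) × 4.01 / 1470 = 335.8 m³.

V ≈ 336 m³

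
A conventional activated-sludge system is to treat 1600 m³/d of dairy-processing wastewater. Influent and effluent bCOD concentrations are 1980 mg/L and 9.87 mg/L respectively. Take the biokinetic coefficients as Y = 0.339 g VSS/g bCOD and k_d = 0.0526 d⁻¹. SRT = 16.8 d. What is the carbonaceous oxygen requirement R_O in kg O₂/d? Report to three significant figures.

R_O ≈ 2350 kg O₂/d

Y_obs = Y / (1 + k_d θ_c) = 0.339 / (1 + 0.0526 × 16.8) = 0.339 / 1.884 = 0.1800.
Q·(S₀ − S) = 1600 × (1980 − 9.87) × 10⁻³ = 3152 kg/d removed.
Biomass synthesised: P_X = Y_obs × 3152 = 567.3 kg VSS/d.
R_O = Q·ΔS − 1.42 P_X = 3152 − 805.6 = 2347 kg O₂/d.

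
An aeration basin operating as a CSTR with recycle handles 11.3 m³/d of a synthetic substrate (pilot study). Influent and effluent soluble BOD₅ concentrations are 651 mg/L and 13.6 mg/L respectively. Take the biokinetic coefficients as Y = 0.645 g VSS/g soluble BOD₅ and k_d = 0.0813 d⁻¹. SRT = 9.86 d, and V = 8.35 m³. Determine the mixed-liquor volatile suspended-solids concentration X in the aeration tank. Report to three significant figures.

X ≈ 3040 mg/L

Solving the biomass balance for X: X = Y Q (S₀−S) θ_c / [V (1+k_d θ_c)] = 0.645 × 11.3 × (651 − 13.6) × 9.86 / [8.35 × (1 + 0.0813 × 9.86)] = 3045 mg/L.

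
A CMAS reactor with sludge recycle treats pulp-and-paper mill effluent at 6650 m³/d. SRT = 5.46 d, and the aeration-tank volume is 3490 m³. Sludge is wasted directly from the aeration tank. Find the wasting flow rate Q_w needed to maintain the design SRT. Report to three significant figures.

Wasting from the aeration tank: Q_w = V / θ_c = 3490 / 5.46 = 639.2 m³/d.

Q_w ≈ 639 m³/d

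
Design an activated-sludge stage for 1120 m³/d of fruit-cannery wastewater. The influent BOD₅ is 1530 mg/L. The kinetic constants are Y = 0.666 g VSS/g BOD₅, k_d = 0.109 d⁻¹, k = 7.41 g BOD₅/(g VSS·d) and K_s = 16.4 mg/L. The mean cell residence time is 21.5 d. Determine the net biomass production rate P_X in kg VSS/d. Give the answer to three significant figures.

P_X ≈ 341 kg VSS/d

From the Monod/SRT balance for a CMAS, S = K_s·(1+k_d θ_c)/[θ_c·(Y k − k_d) − 1] = 16.4 × (1 + 0.109 × 21.5) / [21.5 × (0.666 × 7.41 − 0.109) − 1] = 54.83 / 102.8 = 0.5336 mg/L.
Correct the yield for decay: Y_obs = Y/(1 + k_d θ_c) = 0.666 / (1 + 0.109 × 21.5) = 0.666 / 3.344 = 0.1992.
ΔS = 1530 − 0.534 = 1529 mg/L, so the substrate removal rate is 1120 × 1529/1000 = 1713 kg BOD₅/d.
Biomass produced: P_X = Y_obs·Q·ΔS = 0.1992 × 1713 ≈ 341.2 kg VSS/d.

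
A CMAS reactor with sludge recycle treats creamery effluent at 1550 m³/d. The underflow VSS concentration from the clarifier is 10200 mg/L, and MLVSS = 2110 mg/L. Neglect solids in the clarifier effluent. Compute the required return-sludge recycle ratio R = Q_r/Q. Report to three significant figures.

R ≈ 0.261

Solids balance on the clarifier gives (1+R)X = R·X_r, so R = X/(X_r − X) = 2110 / (10200 − 2110) = 0.2608.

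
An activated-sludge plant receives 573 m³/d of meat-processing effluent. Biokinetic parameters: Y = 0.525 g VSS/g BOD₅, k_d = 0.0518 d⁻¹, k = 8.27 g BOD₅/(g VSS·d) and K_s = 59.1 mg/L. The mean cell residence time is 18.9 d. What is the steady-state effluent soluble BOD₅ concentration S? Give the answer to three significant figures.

S ≈ 1.46 mg/L

Effluent substrate depends only on kinetics and SRT: S = K_s(1 + k_d θ_c) / [θ_c(Yk − k_d) − 1] = 59.1 × (1 + 0.0518 × 18.9) / [18.9 × (0.525 × 8.27 − 0.0518) − 1] = 117.0 / 80.08 = 1.461 mg/L.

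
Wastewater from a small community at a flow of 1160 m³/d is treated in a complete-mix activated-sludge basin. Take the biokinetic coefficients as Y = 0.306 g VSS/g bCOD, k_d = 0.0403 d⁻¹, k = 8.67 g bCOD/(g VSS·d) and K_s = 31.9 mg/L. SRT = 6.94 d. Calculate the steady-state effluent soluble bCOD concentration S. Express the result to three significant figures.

Effluent substrate depends only on kinetics and SRT: S = K_s(1 + k_d θ_c) / [θ_c(Yk − k_d) − 1] = 31.9 × (1 + 0.0403 × 6.94) / [6.94 × (0.306 × 8.67 − 0.0403) − 1] = 40.82 / 17.13 = 2.383 mg/L.

S ≈ 2.38 mg/L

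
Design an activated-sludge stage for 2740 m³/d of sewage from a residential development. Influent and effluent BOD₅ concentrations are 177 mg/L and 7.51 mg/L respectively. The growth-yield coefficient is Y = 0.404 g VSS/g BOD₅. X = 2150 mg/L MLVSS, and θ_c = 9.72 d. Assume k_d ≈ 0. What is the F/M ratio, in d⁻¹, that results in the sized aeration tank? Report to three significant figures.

F/M ≈ 0.266 d⁻¹

V·X = Y·Q·ΔS·θ_c gives V = 0.404 × 2740 × (177 − 7.51) × 9.72 / 2150 = 848.2 m³.
F/M = Q·S₀ / (V·X) = 2740 × 177 / (848.2 × 2150) = 0.2659 g BOD₅·(g VSS·d)⁻¹.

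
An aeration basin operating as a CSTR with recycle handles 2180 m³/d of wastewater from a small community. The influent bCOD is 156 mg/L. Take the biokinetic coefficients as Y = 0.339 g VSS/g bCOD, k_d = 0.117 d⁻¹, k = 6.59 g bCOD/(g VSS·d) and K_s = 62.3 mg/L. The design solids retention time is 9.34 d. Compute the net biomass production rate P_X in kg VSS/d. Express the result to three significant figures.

From the Monod/SRT balance for a CMAS, S = K_s·(1+k_d θ_c)/[θ_c·(Y k − k_d) − 1] = 62.3 × (1 + 0.117 × 9.34) / [9.34 × (0.339 × 6.59 − 0.117) − 1] = 130.4 / 18.77 = 6.945 mg/L.
Y_obs = Y / (1 + k_d θ_c) = 0.339 / (1 + 0.117 × 9.34) = 0.339 / 2.093 = 0.1620.
ΔS = 156 − 6.95 = 149.1 mg/L, so the substrate removal rate is 2180 × 149.1/1000 = 324.9 kg bCOD/d.
Biomass produced: P_X = Y_obs·Q·ΔS = 0.1620 × 324.9 ≈ 52.63 kg VSS/d.

P_X ≈ 52.6 kg VSS/d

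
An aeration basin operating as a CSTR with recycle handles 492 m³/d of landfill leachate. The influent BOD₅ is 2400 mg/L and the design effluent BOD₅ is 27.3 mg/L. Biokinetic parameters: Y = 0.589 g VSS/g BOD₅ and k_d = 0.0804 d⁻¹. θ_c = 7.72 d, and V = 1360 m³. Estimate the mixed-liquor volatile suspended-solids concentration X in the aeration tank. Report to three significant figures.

From V·X·(1 + k_d·θ_c) = Y·Q·(S₀ − S)·θ_c: X = 0.589 × 492 × (2400 − 27.3) × 7.72 / [1360 × (1 + 0.0804 × 7.72)] = 2408 mg/L.

X ≈ 2410 mg/L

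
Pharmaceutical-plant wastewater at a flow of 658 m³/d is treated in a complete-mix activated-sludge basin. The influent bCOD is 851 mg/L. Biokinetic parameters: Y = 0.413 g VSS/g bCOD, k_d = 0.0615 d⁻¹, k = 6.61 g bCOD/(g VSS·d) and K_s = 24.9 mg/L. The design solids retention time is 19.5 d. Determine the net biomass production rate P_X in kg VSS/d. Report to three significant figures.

Effluent substrate depends only on kinetics and SRT: S = K_s(1 + k_d θ_c) / [θ_c(Yk − k_d) − 1] = 24.9 × (1 + 0.0615 × 19.5) / [19.5 × (0.413 × 6.61 − 0.0615) − 1] = 54.76 / 51.03 = 1.073 mg/L.
The observed yield is Y_obs = Y/(1 + k_d·θ_c) = 0.413 / (1 + 0.0615 × 19.5) = 0.413 / 2.199 = 0.1878 g VSS per g bCOD removed.
Q·(S₀ − S) = 658 × (851 − 1.07) × 10⁻³ = 559.3 kg/d removed.
So the net sludge growth is P_X = 0.1878 × 559.3 = 105.0 kg VSS/d.

P_X ≈ 105 kg VSS/d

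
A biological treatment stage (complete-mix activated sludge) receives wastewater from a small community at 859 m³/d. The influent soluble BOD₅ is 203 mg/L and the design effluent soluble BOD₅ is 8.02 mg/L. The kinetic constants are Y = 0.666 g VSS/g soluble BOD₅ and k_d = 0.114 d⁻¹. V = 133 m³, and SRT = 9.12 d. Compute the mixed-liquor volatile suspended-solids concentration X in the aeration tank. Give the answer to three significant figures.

Solving the biomass balance for X: X = Y Q (S₀−S) θ_c / [V (1+k_d θ_c)] = 0.666 × 859 × (203 − 8.02) × 9.12 / [133 × (1 + 0.114 × 9.12)] = 3750 mg/L.

X ≈ 3750 mg/L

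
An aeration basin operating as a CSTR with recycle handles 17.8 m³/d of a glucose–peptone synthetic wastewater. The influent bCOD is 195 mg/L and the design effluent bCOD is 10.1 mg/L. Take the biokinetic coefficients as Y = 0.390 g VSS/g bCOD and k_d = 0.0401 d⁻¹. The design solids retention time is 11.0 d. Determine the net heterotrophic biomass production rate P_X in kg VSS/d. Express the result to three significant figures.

Y_obs = Y / (1 + k_d θ_c) = 0.390 / (1 + 0.0401 × 11.0) = 0.390 / 1.441 = 0.2706.
Mass of bCOD removed per day: Q(S₀ − S) = 17.8 × 184.9 g/m³ = 3.291 kg/d.
P_X = Y_obs · Q(S₀ − S) = 0.2706 × 3.291 = 0.8907 kg VSS/d.

P_X ≈ 0.891 kg VSS/d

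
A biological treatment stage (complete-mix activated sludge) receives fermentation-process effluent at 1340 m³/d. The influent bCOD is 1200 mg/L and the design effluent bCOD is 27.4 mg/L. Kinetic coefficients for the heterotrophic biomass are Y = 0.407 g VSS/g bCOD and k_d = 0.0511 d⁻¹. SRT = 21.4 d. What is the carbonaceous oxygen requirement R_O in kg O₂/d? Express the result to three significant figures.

Correct the yield for decay: Y_obs = Y/(1 + k_d θ_c) = 0.407 / (1 + 0.0511 × 21.4) = 0.407 / 2.094 = 0.1944.
Substrate removed = Q·(S₀ − S) = 1340 m³/d × (1200 − 27.4) g/m³ = 1.57×10^6 g/d = 1571 kg/d.
Net sludge production P_X = 0.1944 × 1571 = 305.5 kg VSS/d.
Carbonaceous O₂ demand = substrate oxidised − cell-mass equivalent = 1571 − 1.42 × 305.5 = 1138 kg O₂/d.

R_O ≈ 1140 kg O₂/d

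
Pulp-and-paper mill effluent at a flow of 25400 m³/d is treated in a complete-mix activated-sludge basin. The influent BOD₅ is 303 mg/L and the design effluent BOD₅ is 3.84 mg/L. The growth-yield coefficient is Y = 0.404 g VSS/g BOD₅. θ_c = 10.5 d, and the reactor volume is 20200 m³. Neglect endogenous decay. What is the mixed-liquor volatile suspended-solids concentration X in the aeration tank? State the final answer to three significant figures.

X = Y·Q·ΔS·θ_c / V = 0.404 × 25400 × (303 − 3.84) × 10.5 / 20200 = 1596 mg/L.

X ≈ 1600 mg/L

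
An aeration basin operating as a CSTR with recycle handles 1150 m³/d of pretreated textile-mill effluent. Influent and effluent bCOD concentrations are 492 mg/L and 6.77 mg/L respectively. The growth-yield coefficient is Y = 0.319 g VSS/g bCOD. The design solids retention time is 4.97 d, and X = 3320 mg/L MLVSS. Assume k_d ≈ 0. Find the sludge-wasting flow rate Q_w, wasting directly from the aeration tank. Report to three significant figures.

V·X = Y·Q·ΔS·θ_c gives V = 0.319 × 1150 × (492 − 6.77) × 4.97 / 3320 = 266.5 m³.
With mixed-liquor wasting, θ_c = V/Q_w, so Q_w = V/θ_c = 266.5/4.97 = 53.62 m³/d.

Q_w ≈ 53.6 m³/d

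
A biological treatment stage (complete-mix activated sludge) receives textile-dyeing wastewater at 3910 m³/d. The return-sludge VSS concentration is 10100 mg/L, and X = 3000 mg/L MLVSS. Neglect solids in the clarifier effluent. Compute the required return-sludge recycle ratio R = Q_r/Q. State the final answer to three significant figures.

Mass balance around the secondary clarifier (neglecting effluent solids): R = X / (X_r − X) = 3000 / (10100 − 3000) = 0.4225.

R ≈ 0.423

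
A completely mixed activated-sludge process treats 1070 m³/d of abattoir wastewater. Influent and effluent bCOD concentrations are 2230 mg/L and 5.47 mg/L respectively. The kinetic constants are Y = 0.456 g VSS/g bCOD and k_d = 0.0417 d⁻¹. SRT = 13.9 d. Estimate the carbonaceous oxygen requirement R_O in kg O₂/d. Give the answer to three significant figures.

Y_obs = Y / (1 + k_d θ_c) = 0.456 / (1 + 0.0417 × 13.9) = 0.456 / 1.580 = 0.2887.
Substrate removed = Q·(S₀ − S) = 1070 m³/d × (2230 − 5.47) g/m³ = 2.38×10^6 g/d = 2380 kg/d.
P_X = Y_obs·Q·(S₀ − S) = 0.2887 × 2380 = 687.1 kg VSS/d.
R_O = Q·(S₀ − S) − 1.42·P_X = 2380 − 1.42 × 687.1 = 1405 kg O₂/d.

R_O ≈ 1400 kg O₂/d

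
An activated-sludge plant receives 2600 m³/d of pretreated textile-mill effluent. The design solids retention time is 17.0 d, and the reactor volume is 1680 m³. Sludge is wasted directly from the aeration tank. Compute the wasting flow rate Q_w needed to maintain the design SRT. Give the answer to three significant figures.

For wasting at MLVSS concentration, Q_w = V/θ_c = 1680/17.0 = 98.82 m³/d.

Q_w ≈ 98.8 m³/d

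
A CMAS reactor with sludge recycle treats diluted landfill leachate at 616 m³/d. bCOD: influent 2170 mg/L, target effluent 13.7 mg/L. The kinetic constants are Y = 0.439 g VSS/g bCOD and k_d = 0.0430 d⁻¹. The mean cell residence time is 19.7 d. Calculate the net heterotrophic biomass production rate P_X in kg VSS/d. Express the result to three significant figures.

The observed yield is Y_obs = Y/(1 + k_d·θ_c) = 0.439 / (1 + 0.0430 × 19.7) = 0.439 / 1.847 = 0.2377 g VSS per g bCOD removed.
Mass of bCOD removed per day: Q(S₀ − S) = 616 × 2156 g/m³ = 1328 kg/d.
Net biomass production P_X = Y_obs × Q·(S₀ − S) = 0.2377 × 1328 = 315.7 kg VSS/d.

P_X ≈ 316 kg VSS/d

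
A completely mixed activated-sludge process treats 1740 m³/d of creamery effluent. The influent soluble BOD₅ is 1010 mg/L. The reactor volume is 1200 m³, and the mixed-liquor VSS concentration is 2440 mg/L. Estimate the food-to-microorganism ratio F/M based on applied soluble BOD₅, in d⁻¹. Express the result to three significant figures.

F/M = applied load / biomass = Q·S₀/(V·X) = 1740 × 1010 / (1200 × 2440) = 0.6002 d⁻¹.

F/M ≈ 0.600 d⁻¹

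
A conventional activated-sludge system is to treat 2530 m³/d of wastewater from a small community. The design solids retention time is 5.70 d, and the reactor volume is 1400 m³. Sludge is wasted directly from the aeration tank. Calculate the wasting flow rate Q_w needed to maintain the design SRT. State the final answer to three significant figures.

Q_w ≈ 246 m³/d

For wasting at MLVSS concentration, Q_w = V/θ_c = 1400/5.70 = 245.6 m³/d.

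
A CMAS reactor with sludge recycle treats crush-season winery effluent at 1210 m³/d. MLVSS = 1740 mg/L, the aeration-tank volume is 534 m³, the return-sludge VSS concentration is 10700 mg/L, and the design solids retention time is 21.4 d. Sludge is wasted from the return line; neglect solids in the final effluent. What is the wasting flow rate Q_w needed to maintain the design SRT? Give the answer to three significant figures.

θ_c = V·X/(Q_w·X_r) when wasting from the recycle, so Q_w = V·X/(θ_c·X_r) = 534.0 × 1740 / (21.4 × 10700) = 4.058 m³/d.

Q_w ≈ 4.06 m³/d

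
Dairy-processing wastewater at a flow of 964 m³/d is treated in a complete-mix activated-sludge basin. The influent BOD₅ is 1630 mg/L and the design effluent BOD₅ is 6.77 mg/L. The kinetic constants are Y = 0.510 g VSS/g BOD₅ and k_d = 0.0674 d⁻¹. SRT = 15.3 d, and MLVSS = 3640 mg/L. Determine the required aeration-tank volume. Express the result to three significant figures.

V ≈ 1650 m³

Steady-state biomass mass balance: V·X·(1 + k_d·θ_c) = Y·Q·(S₀ − S)·θ_c, so V = 0.510 × 964 × (1630 − 6.77) × 15.3 / [3640 × (1 + 0.0674 × 15.3)] = 1.22×10^7 / 7394 = 1651 m³.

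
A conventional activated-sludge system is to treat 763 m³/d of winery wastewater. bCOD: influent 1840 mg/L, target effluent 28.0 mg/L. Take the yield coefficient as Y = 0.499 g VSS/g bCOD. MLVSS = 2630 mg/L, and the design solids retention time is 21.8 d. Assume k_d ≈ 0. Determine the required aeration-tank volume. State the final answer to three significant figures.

V·X = Y·Q·ΔS·θ_c gives V = 0.499 × 763 × (1840 − 28.0) × 21.8 / 2630 = 5719 m³.

V ≈ 5720 m³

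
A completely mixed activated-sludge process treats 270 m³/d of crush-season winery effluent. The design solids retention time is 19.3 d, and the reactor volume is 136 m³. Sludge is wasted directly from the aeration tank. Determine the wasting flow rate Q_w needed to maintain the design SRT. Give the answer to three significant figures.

Q_w ≈ 7.05 m³/d

With mixed-liquor wasting, θ_c = V/Q_w, so Q_w = V/θ_c = 136.0/19.3 = 7.047 m³/d.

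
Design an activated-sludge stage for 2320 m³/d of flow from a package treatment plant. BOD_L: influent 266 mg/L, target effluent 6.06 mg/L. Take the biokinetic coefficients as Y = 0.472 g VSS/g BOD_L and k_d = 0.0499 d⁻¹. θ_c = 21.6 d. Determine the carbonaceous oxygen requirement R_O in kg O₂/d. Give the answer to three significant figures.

R_O ≈ 409 kg O₂/d

Correct the yield for decay: Y_obs = Y/(1 + k_d θ_c) = 0.472 / (1 + 0.0499 × 21.6) = 0.472 / 2.078 = 0.2272.
Substrate removed = Q·(S₀ − S) = 2320 m³/d × (266 − 6.06) g/m³ = 6.03×10^5 g/d = 603.1 kg/d.
P_X = Y_obs·Q·(S₀ − S) = 0.2272 × 603.1 = 137.0 kg VSS/d.
Carbonaceous O₂ demand = substrate oxidised − cell-mass equivalent = 603.1 − 1.42 × 137.0 = 408.5 kg O₂/d.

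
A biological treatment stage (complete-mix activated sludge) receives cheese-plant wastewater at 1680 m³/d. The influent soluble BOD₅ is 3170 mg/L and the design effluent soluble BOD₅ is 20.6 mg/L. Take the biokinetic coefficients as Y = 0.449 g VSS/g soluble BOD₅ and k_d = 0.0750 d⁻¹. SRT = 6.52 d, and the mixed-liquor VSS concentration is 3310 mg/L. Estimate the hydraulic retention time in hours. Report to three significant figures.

τ ≈ 44.9 h

From the SRT design equation V = Y Q (S₀−S) θ_c / [X (1 + k_d θ_c)] = 0.449 × 1680 × (3170 − 20.6) × 6.52 / [3310 × (1 + 0.0750 × 6.52)] = 1.55×10^7 / 4929 = 3143 m³.
Hydraulic retention time τ = V/Q = 3143 / 1680 = 1.871 d = 44.90 h.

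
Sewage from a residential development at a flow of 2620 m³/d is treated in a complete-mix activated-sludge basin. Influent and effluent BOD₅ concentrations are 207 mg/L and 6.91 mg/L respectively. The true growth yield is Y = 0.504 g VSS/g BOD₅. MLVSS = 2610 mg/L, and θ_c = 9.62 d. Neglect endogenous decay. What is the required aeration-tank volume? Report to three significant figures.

V ≈ 974 m³

V·X = Y·Q·ΔS·θ_c gives V = 0.504 × 2620 × (207 − 6.91) × 9.62 / 2610 = 973.8 m³.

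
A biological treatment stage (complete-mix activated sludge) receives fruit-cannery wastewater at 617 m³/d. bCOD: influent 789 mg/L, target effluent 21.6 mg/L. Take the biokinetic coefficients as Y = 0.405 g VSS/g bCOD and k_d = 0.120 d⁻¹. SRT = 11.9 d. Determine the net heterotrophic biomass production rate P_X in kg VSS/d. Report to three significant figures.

The observed yield is Y_obs = Y/(1 + k_d·θ_c) = 0.405 / (1 + 0.120 × 11.9) = 0.405 / 2.428 = 0.1668 g VSS per g bCOD removed.
Substrate removed = Q·(S₀ − S) = 617 m³/d × (789 − 21.6) g/m³ = 4.73×10^5 g/d = 473.5 kg/d.
So the net sludge growth is P_X = 0.1668 × 473.5 = 78.98 kg VSS/d.

P_X ≈ 79.0 kg VSS/d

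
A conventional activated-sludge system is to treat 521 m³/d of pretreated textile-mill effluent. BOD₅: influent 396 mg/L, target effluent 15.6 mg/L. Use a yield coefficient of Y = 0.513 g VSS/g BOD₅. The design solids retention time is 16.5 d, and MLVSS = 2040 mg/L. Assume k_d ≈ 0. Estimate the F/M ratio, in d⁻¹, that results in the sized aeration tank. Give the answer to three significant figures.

V·X = Y·Q·ΔS·θ_c gives V = 0.513 × 521 × (396 − 15.6) × 16.5 / 2040 = 822.3 m³.
Food-to-microorganism ratio F/M = Q S₀ / (V X) = 521 × 396 / (822.3 × 2040) = 0.1230 d⁻¹.

F/M ≈ 0.123 d⁻¹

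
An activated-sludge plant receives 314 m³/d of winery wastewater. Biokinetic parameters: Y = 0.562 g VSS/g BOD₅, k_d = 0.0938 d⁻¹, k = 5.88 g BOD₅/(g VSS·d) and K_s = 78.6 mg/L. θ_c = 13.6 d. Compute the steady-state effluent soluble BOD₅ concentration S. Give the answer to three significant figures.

For a completely mixed reactor with recycle the Lawrence–McCarty relation gives S = K_s·(1 + k_d·θ_c) / [θ_c·(Y·k − k_d) − 1] = 78.6 × (1 + 0.0938 × 13.6) / [13.6 × (0.562 × 5.88 − 0.0938) − 1] = 178.9 / 42.67 = 4.192 mg/L.

S ≈ 4.19 mg/L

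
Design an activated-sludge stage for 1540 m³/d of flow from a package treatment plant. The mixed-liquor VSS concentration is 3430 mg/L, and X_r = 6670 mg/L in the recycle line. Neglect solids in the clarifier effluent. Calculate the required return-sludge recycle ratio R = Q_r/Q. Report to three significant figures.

R ≈ 1.06

Mass balance around the secondary clarifier (neglecting effluent solids): R = X / (X_r − X) = 3430 / (6670 − 3430) = 1.059.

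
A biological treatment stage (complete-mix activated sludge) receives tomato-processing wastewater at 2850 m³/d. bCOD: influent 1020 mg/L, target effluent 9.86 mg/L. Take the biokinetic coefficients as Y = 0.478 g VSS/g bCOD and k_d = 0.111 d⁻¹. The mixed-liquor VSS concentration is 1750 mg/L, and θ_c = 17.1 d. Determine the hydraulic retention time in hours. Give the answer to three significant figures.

τ ≈ 39.1 h

From the SRT design equation V = Y Q (S₀−S) θ_c / [X (1 + k_d θ_c)] = 0.478 × 2850 × (1020 − 9.86) × 17.1 / [1750 × (1 + 0.111 × 17.1)] = 2.35×10^7 / 5072 = 4640 m³.
Hydraulic retention time τ = V/Q = 4640 / 2850 = 1.628 d = 39.07 h.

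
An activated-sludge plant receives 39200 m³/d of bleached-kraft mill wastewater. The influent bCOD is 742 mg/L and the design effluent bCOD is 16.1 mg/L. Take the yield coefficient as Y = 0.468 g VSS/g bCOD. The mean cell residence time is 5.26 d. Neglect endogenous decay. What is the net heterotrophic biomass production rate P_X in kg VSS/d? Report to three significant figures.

Since k_d ≈ 0, Y_obs = Y = 0.468 g VSS/g bCOD.
Substrate removed = Q·(S₀ − S) = 39200 m³/d × (742 − 16.1) g/m³ = 2.85×10^7 g/d = 28455 kg/d.
P_X = Y_obs · Q(S₀ − S) = 0.4680 × 28455 = 13317 kg VSS/d.

P_X ≈ 13300 kg VSS/d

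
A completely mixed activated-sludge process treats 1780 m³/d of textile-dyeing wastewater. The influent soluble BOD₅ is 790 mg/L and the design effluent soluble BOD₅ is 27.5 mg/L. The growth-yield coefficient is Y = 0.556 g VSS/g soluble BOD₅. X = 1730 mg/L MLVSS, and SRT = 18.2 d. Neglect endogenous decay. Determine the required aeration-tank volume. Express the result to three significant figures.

Biomass mass balance (decay neglected): V·X = Y·Q·(S₀ − S)·θ_c, so V = 0.556 × 1780 × (790 − 27.5) × 18.2 / 1730 = 7939 m³.

V ≈ 7940 m³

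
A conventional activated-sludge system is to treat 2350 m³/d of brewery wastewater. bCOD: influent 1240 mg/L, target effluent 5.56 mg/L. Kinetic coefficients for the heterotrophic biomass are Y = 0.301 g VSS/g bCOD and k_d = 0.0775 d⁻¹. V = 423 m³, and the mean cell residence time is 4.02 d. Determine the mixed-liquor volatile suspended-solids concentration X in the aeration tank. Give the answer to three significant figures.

X ≈ 6330 mg/L

From V·X·(1 + k_d·θ_c) = Y·Q·(S₀ − S)·θ_c: X = 0.301 × 2350 × (1240 − 5.56) × 4.02 / [423 × (1 + 0.0775 × 4.02)] = 6327 mg/L.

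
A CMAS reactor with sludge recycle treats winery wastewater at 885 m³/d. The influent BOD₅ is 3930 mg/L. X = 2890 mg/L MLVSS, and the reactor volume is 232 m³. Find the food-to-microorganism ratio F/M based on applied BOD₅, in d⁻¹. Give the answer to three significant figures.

F/M = applied load / biomass = Q·S₀/(V·X) = 885 × 3930 / (232.0 × 2890) = 5.187 d⁻¹.

F/M ≈ 5.19 d⁻¹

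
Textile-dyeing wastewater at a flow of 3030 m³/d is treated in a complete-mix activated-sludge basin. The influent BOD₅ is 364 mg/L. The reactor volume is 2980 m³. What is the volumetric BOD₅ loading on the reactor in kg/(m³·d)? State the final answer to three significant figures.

Volumetric loading L_v = Q·S₀ / V = 3030 × 364 g/m³ / 2980 m³ = 370.1 g/(m³·d) = 0.3701 kg BOD₅/(m³·d).

L_v ≈ 0.370 kg BOD₅/(m³·d)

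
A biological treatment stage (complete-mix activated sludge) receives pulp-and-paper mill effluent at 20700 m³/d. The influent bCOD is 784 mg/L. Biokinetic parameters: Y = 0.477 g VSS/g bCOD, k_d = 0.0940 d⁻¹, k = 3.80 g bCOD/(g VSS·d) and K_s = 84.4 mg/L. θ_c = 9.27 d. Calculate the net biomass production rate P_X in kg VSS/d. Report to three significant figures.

P_X ≈ 4080 kg VSS/d

Effluent substrate depends only on kinetics and SRT: S = K_s(1 + k_d θ_c) / [θ_c(Yk − k_d) − 1] = 84.4 × (1 + 0.0940 × 9.27) / [9.27 × (0.477 × 3.80 − 0.0940) − 1] = 157.9 / 14.93 = 10.58 mg/L.
Observed yield with endogenous decay: Y_obs = Y / (1 + k_d·θ_c) = 0.477 / (1 + 0.0940 × 9.27) = 0.477 / 1.871 = 0.2549 g VSS/g bCOD.
Mass of bCOD removed per day: Q(S₀ − S) = 20700 × 773.4 g/m³ = 16009 kg/d.
Biomass produced: P_X = Y_obs·Q·ΔS = 0.2549 × 16009 ≈ 4081 kg VSS/d.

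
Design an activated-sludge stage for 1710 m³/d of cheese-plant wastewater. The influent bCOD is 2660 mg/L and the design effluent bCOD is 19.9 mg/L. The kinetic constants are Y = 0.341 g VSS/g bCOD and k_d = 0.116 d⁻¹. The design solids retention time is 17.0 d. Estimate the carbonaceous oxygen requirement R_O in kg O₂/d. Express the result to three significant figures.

R_O ≈ 3780 kg O₂/d

The observed yield is Y_obs = Y/(1 + k_d·θ_c) = 0.341 / (1 + 0.116 × 17.0) = 0.341 / 2.972 = 0.1147 g VSS per g bCOD removed.
Mass of bCOD removed per day: Q(S₀ − S) = 1710 × 2640 g/m³ = 4515 kg/d.
P_X = Y_obs·Q·(S₀ − S) = 0.1147 × 4515 = 518.0 kg VSS/d.
R_O = Q·(S₀ − S) − 1.42·P_X = 4515 − 1.42 × 518.0 = 3779 kg O₂/d.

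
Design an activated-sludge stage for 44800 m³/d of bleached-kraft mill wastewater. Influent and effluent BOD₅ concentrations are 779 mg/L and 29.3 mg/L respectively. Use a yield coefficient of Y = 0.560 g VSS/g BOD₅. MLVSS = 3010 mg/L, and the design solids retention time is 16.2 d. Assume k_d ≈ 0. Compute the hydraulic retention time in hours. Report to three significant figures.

τ ≈ 54.2 h

V·X = Y·Q·ΔS·θ_c gives V = 0.560 × 44800 × (779 − 29.3) × 16.2 / 3010 = 101228 m³.
HRT = V/Q = 101228 m³ / 44800 m³·d⁻¹ = 2.260 d × 24 = 54.23 h.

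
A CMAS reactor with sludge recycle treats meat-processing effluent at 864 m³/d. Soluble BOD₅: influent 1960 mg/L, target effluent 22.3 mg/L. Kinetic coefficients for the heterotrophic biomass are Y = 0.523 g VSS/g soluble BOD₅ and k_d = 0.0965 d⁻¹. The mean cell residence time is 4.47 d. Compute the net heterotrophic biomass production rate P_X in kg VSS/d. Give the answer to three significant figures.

P_X ≈ 612 kg VSS/d

Observed yield with endogenous decay: Y_obs = Y / (1 + k_d·θ_c) = 0.523 / (1 + 0.0965 × 4.47) = 0.523 / 1.431 = 0.3654 g VSS/g soluble BOD₅.
Substrate removed = Q·(S₀ − S) = 864 m³/d × (1960 − 22.3) g/m³ = 1.67×10^6 g/d = 1674 kg/d.
P_X = Y_obs · Q(S₀ − S) = 0.3654 × 1674 = 611.7 kg VSS/d.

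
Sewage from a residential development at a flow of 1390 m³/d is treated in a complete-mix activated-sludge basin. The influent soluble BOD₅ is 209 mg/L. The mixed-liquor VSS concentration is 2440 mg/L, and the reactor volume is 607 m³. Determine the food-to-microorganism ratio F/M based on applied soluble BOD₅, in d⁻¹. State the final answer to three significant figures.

F/M = Q·S₀ / (V·X) = 1390 × 209 / (607.0 × 2440) = 0.1961 g soluble BOD₅·(g VSS·d)⁻¹.

F/M ≈ 0.196 d⁻¹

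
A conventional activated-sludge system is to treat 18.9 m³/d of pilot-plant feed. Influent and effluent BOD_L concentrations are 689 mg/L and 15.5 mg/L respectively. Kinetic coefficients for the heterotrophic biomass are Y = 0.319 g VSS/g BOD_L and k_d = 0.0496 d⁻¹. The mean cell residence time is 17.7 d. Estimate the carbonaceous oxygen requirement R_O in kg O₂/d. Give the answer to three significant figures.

The observed yield is Y_obs = Y/(1 + k_d·θ_c) = 0.319 / (1 + 0.0496 × 17.7) = 0.319 / 1.878 = 0.1699 g VSS per g BOD_L removed.
Mass of BOD_L removed per day: Q(S₀ − S) = 18.9 × 673.5 g/m³ = 12.73 kg/d.
Net sludge production P_X = 0.1699 × 12.73 = 2.162 kg VSS/d.
Carbonaceous O₂ demand = substrate oxidised − cell-mass equivalent = 12.73 − 1.42 × 2.162 = 9.659 kg O₂/d.

R_O ≈ 9.66 kg O₂/d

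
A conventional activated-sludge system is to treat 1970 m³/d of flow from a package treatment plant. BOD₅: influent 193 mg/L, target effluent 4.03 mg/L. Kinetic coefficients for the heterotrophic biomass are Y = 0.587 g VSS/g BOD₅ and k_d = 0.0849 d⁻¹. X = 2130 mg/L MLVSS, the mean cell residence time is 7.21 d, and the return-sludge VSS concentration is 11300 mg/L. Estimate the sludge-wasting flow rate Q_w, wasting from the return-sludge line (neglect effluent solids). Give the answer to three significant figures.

Steady-state biomass mass balance: V·X·(1 + k_d·θ_c) = Y·Q·(S₀ − S)·θ_c, so V = 0.587 × 1970 × (193 − 4.03) × 7.21 / [2130 × (1 + 0.0849 × 7.21)] = 1.58×10^6 / 3434 = 458.8 m³.
θ_c = V·X/(Q_w·X_r) when wasting from the recycle, so Q_w = V·X/(θ_c·X_r) = 458.8 × 2130 / (7.21 × 11300) = 12.00 m³/d.

Q_w ≈ 12.0 m³/d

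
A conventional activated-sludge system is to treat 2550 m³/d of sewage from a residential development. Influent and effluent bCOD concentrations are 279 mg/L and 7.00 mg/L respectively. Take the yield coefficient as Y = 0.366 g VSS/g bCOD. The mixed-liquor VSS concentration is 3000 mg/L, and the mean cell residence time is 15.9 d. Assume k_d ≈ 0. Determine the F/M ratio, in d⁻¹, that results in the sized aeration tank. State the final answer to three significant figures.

V·X = Y·Q·ΔS·θ_c gives V = 0.366 × 2550 × (279 − 7.00) × 15.9 / 3000 = 1345 m³.
F/M = Q·S₀ / (V·X) = 2550 × 279 / (1345 × 3000) = 0.1763 g bCOD·(g VSS·d)⁻¹.

F/M ≈ 0.176 d⁻¹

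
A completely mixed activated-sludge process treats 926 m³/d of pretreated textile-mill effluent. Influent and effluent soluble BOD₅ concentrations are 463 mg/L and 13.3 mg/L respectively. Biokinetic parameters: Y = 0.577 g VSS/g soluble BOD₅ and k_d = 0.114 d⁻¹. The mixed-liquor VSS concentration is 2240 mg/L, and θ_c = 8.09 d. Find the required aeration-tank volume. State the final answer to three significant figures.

V ≈ 451 m³

Steady-state biomass mass balance: V·X·(1 + k_d·θ_c) = Y·Q·(S₀ − S)·θ_c, so V = 0.577 × 926 × (463 − 13.3) × 8.09 / [2240 × (1 + 0.114 × 8.09)] = 1.94×10^6 / 4306 = 451.4 m³.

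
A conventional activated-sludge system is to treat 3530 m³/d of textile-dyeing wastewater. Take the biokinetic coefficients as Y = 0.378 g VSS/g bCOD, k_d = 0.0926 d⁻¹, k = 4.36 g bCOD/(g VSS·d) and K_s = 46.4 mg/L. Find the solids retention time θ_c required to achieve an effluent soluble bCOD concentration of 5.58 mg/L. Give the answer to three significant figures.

θ_c ≈ 11.9 d

At the target effluent, Y k S/(K_s+S) = 0.378×4.36×5.58/51.98 = 0.1769 d⁻¹.
1/θ_c = 0.1769 − 0.0926 = 0.08432 d⁻¹, so θ_c = 11.86 d.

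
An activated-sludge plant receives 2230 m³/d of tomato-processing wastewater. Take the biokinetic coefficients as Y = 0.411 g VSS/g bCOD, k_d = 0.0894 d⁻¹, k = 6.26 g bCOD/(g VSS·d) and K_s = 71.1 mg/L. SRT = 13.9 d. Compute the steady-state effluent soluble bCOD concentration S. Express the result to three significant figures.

From the Monod/SRT balance for a CMAS, S = K_s·(1+k_d θ_c)/[θ_c·(Y k − k_d) − 1] = 71.1 × (1 + 0.0894 × 13.9) / [13.9 × (0.411 × 6.26 − 0.0894) − 1] = 159.5 / 33.52 = 4.757 mg/L.

S ≈ 4.76 mg/L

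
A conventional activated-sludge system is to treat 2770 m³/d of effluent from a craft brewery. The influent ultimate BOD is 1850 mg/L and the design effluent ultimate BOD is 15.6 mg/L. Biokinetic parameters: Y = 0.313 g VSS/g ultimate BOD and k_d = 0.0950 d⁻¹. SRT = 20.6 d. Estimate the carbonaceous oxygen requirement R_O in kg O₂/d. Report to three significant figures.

Observed yield with endogenous decay: Y_obs = Y / (1 + k_d·θ_c) = 0.313 / (1 + 0.0950 × 20.6) = 0.313 / 2.957 = 0.1059 g VSS/g ultimate BOD.
Mass of ultimate BOD removed per day: Q(S₀ − S) = 2770 × 1834 g/m³ = 5081 kg/d.
P_X = Y_obs·Q·(S₀ − S) = 0.1059 × 5081 = 537.9 kg VSS/d.
R_O = Q·(S₀ − S) − 1.42·P_X = 5081 − 1.42 × 537.9 = 4318 kg O₂/d.

R_O ≈ 4320 kg O₂/d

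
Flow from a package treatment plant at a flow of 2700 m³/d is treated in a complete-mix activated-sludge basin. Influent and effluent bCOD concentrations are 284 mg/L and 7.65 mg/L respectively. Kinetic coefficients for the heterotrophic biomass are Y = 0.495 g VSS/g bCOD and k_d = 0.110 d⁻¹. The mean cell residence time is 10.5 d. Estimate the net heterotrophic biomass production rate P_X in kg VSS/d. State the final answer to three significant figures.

The observed yield is Y_obs = Y/(1 + k_d·θ_c) = 0.495 / (1 + 0.110 × 10.5) = 0.495 / 2.155 = 0.2297 g VSS per g bCOD removed.
ΔS = 284 − 7.65 = 276.4 mg/L, so the substrate removal rate is 2700 × 276.4/1000 = 746.1 kg bCOD/d.
Net biomass production P_X = Y_obs × Q·(S₀ − S) = 0.2297 × 746.1 = 171.4 kg VSS/d.

P_X ≈ 171 kg VSS/d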